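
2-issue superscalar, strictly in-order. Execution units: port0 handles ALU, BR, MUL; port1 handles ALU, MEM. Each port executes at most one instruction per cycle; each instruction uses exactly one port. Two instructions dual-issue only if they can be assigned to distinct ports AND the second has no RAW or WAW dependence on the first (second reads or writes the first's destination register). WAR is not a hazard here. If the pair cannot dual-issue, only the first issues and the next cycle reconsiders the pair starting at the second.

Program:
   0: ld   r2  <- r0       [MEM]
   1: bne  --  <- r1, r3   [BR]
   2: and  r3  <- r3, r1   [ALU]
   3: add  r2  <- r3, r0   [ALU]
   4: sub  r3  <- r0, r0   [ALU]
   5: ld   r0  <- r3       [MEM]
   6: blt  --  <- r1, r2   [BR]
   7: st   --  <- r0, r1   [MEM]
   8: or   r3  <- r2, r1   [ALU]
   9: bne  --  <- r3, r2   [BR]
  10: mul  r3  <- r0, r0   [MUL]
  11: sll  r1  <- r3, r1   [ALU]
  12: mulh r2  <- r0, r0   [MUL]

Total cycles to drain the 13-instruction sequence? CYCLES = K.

0. ld/bne @i0+i1  | dual
1. and @i2  | RAW r3
2. add/sub @i3+i4  | dual
3. ld/blt @i5+i6  | dual
4. st/or @i7+i8  | dual
5. bne @i9  | no-port BR/MUL
6. mul @i10  | RAW r3
7. sll/mulh @i11+i12  | dual

CYCLES = 8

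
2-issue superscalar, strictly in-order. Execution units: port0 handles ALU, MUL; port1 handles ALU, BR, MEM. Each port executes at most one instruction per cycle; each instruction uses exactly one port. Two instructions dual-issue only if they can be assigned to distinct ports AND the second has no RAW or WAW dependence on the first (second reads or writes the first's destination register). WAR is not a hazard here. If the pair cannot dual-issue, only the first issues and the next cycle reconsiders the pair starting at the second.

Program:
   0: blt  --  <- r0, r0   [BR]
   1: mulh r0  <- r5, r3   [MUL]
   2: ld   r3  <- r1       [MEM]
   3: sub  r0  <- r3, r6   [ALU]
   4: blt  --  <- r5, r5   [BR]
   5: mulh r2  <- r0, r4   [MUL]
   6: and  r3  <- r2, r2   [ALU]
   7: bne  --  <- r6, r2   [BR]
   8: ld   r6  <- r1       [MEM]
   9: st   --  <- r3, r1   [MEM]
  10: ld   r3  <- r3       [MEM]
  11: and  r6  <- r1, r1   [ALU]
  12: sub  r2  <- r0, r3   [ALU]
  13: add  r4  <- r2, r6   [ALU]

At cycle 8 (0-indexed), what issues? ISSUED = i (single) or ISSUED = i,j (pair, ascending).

ISSUED = 12

  cy0 -> i0/i1 (blt/mulh) dual
  cy1 -> i2 (ld) RAW r3
  cy2 -> i3/i4 (sub/blt) dual
  cy3 -> i5 (mulh) RAW r2
  cy4 -> i6/i7 (and/bne) dual
  cy5 -> i8 (ld) no-port MEM/MEM
  cy6 -> i9 (st) no-port MEM/MEM
  cy7 -> i10/i11 (ld/and) dual
  cy8 -> i12 (sub) RAW r2
  cy9 -> i13 (add) tail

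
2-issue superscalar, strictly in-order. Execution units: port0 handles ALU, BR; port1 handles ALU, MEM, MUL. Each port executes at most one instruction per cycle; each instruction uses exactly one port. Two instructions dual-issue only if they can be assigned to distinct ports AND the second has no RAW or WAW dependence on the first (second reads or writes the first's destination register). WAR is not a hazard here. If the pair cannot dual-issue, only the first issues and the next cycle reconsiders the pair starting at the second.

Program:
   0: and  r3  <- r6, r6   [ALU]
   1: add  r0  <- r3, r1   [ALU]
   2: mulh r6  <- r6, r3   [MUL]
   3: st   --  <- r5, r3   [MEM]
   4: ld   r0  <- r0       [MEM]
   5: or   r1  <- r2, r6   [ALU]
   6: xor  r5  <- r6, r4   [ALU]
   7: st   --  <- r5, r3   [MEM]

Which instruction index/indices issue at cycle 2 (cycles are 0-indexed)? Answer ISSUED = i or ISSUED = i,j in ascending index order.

[0] i0  and.ALU  -- RAW r3
[1] i1+i2  add.ALU+mulh.MUL  -- dual
[2] i3  st.MEM  -- no-port MEM/MEM
[3] i4+i5  ld.MEM+or.ALU  -- dual
[4] i6  xor.ALU  -- RAW r5
[5] i7  st.MEM  -- tail

ISSUED = 3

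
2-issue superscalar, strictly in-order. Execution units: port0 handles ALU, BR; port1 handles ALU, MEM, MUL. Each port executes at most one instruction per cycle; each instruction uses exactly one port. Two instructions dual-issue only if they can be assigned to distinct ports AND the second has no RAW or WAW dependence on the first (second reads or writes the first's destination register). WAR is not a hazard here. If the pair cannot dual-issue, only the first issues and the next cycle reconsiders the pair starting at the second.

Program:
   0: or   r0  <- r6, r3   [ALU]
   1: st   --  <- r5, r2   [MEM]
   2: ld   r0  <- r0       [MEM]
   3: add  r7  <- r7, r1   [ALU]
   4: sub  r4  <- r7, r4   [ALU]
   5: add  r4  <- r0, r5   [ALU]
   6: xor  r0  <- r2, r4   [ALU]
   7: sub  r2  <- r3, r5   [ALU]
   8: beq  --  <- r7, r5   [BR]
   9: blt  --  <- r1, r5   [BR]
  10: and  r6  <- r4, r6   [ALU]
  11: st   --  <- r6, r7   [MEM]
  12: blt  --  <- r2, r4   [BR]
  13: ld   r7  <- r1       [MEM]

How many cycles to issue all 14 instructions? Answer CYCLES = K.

[0] i0,i1  or.ALU+st.MEM  -- dual
[1] i2,i3  ld.MEM+add.ALU  -- dual
[2] i4  sub.ALU  -- WAW r4
[3] i5  add.ALU  -- RAW r4
[4] i6,i7  xor.ALU+sub.ALU  -- dual
[5] i8  beq.BR  -- no-port BR/BR
[6] i9,i10  blt.BR+and.ALU  -- dual
[7] i11,i12  st.MEM+blt.BR  -- dual
[8] i13  ld.MEM  -- tail

CYCLES = 9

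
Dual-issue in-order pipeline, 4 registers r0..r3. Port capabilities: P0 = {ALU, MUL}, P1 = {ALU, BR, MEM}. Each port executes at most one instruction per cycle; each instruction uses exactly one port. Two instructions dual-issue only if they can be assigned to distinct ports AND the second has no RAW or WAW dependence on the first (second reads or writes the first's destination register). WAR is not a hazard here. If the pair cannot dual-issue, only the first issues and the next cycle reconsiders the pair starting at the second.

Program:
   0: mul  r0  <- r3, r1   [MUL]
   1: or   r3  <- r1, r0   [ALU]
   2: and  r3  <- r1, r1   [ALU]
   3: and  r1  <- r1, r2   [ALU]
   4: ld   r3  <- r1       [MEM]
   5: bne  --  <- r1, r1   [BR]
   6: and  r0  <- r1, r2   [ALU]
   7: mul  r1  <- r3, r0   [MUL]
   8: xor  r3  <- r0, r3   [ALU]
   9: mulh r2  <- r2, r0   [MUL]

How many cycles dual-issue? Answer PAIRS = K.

PAIRS = 3

  cy0 -> i0 (mul) RAW r0
  cy1 -> i1 (or) WAW r3
  cy2 -> i2&i3 (and/and) pair
  cy3 -> i4 (ld) no-port MEM/BR
  cy4 -> i5&i6 (bne/and) pair
  cy5 -> i7&i8 (mul/xor) pair
  cy6 -> i9 (mulh) tail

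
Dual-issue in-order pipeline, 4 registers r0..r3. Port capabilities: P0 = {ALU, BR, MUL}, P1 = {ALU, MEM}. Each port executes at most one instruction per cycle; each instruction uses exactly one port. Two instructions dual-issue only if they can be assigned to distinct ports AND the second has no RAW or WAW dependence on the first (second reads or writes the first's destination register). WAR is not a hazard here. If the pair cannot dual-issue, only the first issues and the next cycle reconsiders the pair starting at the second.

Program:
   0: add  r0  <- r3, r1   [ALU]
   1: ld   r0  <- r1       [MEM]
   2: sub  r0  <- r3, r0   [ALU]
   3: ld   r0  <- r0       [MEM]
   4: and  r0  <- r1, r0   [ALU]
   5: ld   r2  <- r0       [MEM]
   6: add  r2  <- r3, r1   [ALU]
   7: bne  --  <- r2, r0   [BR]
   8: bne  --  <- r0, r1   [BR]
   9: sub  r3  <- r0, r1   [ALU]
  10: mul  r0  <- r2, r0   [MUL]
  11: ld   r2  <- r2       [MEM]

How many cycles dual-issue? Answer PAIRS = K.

#0 head=0: add.ALU i0 WAW r0
#1 head=1: ld.MEM i1 RAW+WAW r0
#2 head=2: sub.ALU i2 RAW+WAW r0
#3 head=3: ld.MEM i3 RAW+WAW r0
#4 head=4: and.ALU i4 RAW r0
#5 head=5: ld.MEM i5 WAW r2
#6 head=6: add.ALU i6 RAW r2
#7 head=7: bne.BR i7 no-port BR/BR
#8 head=8: bne.BR+sub.ALU i8,i9 pair
#9 head=10: mul.MUL+ld.MEM i10,i11 pair

PAIRS = 2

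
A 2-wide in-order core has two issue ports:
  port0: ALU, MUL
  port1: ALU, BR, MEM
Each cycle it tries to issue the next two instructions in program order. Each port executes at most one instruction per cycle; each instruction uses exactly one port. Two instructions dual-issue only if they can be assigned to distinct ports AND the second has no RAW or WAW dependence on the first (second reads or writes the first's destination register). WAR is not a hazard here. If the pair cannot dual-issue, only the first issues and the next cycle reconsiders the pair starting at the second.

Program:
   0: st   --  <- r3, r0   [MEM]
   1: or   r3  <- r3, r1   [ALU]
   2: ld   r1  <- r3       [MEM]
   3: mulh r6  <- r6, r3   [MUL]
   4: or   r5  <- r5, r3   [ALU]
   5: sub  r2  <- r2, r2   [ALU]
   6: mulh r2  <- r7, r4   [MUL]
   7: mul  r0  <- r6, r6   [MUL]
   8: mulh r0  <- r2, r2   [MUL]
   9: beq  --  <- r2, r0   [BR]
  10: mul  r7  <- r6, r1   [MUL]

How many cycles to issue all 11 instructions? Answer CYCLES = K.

CYCLES = 7

c0: i0,i1 st.MEM/or.ALU  2-wide
c1: i2,i3 ld.MEM/mulh.MUL  2-wide
c2: i4,i5 or.ALU/sub.ALU  2-wide
c3: i6 mulh.MUL  no-port MUL/MUL
c4: i7 mul.MUL  no-port MUL/MUL
c5: i8 mulh.MUL  RAW r0
c6: i9,i10 beq.BR/mul.MUL  2-wide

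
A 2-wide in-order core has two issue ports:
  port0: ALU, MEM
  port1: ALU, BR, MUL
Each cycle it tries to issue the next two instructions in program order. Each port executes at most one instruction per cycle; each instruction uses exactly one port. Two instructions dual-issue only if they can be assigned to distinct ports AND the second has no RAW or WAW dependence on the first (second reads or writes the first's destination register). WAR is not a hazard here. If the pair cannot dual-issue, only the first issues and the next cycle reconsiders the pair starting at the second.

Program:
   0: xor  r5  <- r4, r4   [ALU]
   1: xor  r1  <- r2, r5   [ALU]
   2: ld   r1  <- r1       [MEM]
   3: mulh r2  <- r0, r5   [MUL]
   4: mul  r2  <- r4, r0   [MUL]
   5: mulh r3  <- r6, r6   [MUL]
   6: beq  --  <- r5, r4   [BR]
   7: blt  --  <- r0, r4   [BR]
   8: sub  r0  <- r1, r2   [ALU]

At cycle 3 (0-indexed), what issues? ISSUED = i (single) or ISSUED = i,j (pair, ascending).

0. xor @i0  | RAW r5
1. xor @i1  | RAW+WAW r1
2. ld/mulh @i2+i3  | pair
3. mul @i4  | no-port MUL/MUL
4. mulh @i5  | no-port MUL/BR
5. beq @i6  | no-port BR/BR
6. blt/sub @i7+i8  | pair

ISSUED = 4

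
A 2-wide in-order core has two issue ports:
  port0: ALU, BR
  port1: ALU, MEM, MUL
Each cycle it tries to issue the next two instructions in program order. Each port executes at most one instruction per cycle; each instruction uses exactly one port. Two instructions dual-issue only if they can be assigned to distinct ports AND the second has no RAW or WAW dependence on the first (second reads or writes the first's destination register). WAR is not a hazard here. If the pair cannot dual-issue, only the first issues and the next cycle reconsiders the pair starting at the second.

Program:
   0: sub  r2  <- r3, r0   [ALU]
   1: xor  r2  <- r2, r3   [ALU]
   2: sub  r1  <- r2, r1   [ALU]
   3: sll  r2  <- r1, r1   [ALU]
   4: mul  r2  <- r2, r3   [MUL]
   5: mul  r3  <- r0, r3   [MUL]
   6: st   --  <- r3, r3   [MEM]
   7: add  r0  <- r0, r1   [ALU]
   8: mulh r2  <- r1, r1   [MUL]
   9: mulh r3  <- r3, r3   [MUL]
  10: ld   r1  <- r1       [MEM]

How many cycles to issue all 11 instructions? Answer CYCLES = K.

[0] i0  sub  -- RAW+WAW r2
[1] i1  xor  -- RAW r2
[2] i2  sub  -- RAW r1
[3] i3  sll  -- RAW+WAW r2
[4] i4  mul  -- no-port MUL/MUL
[5] i5  mul  -- no-port MUL/MEM
[6] i6/i7  st;add  -- dual
[7] i8  mulh  -- no-port MUL/MUL
[8] i9  mulh  -- no-port MUL/MEM
[9] i10  ld  -- tail

CYCLES = 10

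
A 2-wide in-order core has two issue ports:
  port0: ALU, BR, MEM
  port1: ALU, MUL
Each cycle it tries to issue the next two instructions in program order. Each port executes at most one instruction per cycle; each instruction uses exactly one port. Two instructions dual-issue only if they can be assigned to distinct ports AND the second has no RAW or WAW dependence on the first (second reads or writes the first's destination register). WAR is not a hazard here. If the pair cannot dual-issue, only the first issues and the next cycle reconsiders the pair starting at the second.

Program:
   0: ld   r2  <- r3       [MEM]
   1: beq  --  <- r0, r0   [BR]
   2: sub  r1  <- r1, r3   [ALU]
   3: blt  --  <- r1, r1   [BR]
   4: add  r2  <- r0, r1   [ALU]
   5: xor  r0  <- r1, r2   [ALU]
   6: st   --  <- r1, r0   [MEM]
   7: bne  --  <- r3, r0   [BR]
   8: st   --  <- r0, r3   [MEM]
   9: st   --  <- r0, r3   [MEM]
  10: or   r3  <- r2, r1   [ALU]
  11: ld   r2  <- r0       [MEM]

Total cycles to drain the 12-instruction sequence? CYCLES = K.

CYCLES = 9

c0: i0 ld  no-port MEM/BR
c1: i1+i2 beq+sub  dual
c2: i3+i4 blt+add  dual
c3: i5 xor  RAW r0
c4: i6 st  no-port MEM/BR
c5: i7 bne  no-port BR/MEM
c6: i8 st  no-port MEM/MEM
c7: i9+i10 st+or  dual
c8: i11 ld  tail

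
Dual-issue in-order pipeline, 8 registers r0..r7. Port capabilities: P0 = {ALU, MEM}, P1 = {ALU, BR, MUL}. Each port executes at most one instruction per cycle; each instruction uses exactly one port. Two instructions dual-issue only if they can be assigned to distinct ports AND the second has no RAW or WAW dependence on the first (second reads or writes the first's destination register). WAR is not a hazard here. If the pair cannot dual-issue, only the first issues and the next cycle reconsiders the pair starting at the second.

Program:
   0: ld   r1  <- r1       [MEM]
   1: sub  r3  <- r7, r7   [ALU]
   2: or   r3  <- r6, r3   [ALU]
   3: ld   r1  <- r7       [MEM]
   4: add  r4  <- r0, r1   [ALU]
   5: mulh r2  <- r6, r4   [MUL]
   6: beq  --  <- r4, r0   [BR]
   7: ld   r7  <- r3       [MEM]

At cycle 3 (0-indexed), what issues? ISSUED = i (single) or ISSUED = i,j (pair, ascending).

ISSUED = 5

[0] i0&i1  ld.MEM/sub.ALU  -- 2-wide
[1] i2&i3  or.ALU/ld.MEM  -- 2-wide
[2] i4  add.ALU  -- RAW r4
[3] i5  mulh.MUL  -- no-port MUL/BR
[4] i6&i7  beq.BR/ld.MEM  -- 2-wide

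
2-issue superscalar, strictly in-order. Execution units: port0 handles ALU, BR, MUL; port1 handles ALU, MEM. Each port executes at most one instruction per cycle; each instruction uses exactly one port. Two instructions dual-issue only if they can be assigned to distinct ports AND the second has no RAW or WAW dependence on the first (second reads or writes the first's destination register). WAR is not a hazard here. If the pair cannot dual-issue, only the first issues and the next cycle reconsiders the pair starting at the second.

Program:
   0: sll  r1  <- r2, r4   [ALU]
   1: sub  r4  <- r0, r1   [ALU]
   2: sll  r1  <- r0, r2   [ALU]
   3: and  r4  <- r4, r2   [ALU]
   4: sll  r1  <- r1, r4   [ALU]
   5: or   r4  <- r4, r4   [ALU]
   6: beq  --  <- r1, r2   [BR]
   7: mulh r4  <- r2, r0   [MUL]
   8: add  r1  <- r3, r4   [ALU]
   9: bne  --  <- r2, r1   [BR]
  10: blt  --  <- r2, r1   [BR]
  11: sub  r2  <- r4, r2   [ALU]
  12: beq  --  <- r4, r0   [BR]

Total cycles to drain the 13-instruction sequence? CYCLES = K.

t=0 i0:sll ; RAW r1
t=1 i1&i2:sub/sll ; dual
t=2 i3:and ; RAW r4
t=3 i4&i5:sll/or ; dual
t=4 i6:beq ; no-port BR/MUL
t=5 i7:mulh ; RAW r4
t=6 i8:add ; RAW r1
t=7 i9:bne ; no-port BR/BR
t=8 i10&i11:blt/sub ; dual
t=9 i12:beq ; tail

CYCLES = 10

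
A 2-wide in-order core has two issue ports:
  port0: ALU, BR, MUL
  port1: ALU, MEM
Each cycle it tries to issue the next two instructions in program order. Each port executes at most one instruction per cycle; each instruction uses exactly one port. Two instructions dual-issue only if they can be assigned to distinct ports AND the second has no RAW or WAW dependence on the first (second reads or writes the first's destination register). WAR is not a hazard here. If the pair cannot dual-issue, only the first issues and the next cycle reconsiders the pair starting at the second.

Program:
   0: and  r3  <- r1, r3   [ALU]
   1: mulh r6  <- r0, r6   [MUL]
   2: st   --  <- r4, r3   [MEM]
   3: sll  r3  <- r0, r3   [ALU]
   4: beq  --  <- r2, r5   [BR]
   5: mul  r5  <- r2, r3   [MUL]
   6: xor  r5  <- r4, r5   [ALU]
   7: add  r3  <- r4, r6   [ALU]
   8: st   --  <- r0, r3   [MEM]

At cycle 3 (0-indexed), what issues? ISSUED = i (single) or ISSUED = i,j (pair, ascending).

ISSUED = 5

c0: i0/i1 and.ALU mulh.MUL  pair
c1: i2/i3 st.MEM sll.ALU  pair
c2: i4 beq.BR  no-port BR/MUL
c3: i5 mul.MUL  RAW+WAW r5
c4: i6/i7 xor.ALU add.ALU  pair
c5: i8 st.MEM  tail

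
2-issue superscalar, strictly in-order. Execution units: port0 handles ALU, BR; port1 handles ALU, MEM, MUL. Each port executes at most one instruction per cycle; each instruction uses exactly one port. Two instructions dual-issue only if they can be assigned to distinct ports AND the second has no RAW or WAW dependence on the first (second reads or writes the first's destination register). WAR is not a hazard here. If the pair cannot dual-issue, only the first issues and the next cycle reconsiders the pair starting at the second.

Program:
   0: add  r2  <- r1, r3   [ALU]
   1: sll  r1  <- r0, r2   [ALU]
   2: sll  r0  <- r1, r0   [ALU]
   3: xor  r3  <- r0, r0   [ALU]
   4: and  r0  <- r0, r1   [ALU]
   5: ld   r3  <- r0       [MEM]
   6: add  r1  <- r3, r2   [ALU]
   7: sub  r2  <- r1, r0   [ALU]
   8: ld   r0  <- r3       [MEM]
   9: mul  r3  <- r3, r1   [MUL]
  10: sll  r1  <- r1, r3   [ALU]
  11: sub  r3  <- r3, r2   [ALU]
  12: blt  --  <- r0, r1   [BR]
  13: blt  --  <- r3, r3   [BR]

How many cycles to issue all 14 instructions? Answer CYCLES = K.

[0] i0  add  -- RAW r2
[1] i1  sll  -- RAW r1
[2] i2  sll  -- RAW r0
[3] i3,i4  xor and  -- 2-wide
[4] i5  ld  -- RAW r3
[5] i6  add  -- RAW r1
[6] i7,i8  sub ld  -- 2-wide
[7] i9  mul  -- RAW r3
[8] i10,i11  sll sub  -- 2-wide
[9] i12  blt  -- no-port BR/BR
[10] i13  blt  -- tail

CYCLES = 11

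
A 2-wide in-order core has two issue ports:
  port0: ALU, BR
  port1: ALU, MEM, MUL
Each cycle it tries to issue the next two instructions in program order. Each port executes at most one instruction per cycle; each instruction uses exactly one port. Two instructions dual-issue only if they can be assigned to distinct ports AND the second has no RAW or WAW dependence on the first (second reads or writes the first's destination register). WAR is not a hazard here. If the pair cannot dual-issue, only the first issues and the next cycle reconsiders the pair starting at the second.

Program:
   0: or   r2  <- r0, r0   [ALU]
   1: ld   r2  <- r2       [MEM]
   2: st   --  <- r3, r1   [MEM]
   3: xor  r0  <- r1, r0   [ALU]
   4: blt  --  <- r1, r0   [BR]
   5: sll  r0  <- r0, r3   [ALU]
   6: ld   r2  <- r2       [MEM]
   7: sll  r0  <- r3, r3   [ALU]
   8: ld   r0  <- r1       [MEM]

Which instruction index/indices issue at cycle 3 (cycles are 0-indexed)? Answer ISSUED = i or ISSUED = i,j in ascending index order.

ISSUED = 4,5

  cy0 -> i0 (or) RAW+WAW r2
  cy1 -> i1 (ld) no-port MEM/MEM
  cy2 -> i2/i3 (st;xor) pair
  cy3 -> i4/i5 (blt;sll) pair
  cy4 -> i6/i7 (ld;sll) pair
  cy5 -> i8 (ld) tail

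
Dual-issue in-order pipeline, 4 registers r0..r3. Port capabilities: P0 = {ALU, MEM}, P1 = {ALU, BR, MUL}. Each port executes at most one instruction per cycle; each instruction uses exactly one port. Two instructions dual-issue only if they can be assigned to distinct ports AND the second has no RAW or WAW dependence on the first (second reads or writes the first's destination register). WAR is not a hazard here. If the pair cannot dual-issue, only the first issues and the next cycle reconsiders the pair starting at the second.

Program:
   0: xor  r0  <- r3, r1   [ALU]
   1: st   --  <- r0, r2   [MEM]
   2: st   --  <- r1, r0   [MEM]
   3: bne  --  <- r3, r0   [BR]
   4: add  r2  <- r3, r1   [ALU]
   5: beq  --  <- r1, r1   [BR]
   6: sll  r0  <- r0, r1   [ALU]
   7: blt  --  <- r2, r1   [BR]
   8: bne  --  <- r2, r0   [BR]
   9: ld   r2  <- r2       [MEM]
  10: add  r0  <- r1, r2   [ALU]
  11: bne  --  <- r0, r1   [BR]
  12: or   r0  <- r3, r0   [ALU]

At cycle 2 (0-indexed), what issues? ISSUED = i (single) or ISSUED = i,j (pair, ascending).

ISSUED = 2,3

c0: i0 xor  RAW r0
c1: i1 st  no-port MEM/MEM
c2: i2,i3 st/bne  pair
c3: i4,i5 add/beq  pair
c4: i6,i7 sll/blt  pair
c5: i8,i9 bne/ld  pair
c6: i10 add  RAW r0
c7: i11,i12 bne/or  pair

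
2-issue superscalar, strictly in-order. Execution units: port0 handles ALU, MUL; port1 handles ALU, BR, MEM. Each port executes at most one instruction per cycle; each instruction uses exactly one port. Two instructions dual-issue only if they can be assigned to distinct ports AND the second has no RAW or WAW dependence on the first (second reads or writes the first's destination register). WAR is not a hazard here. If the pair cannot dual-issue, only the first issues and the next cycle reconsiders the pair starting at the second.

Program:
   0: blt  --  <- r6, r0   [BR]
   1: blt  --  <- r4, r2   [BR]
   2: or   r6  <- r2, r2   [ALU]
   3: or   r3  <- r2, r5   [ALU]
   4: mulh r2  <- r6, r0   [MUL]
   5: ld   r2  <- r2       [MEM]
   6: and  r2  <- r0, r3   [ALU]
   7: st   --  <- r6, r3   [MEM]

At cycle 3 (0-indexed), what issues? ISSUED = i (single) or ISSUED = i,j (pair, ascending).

  cy0 -> i0 (blt) no-port BR/BR
  cy1 -> i1+i2 (blt;or) pair
  cy2 -> i3+i4 (or;mulh) pair
  cy3 -> i5 (ld) WAW r2
  cy4 -> i6+i7 (and;st) pair

ISSUED = 5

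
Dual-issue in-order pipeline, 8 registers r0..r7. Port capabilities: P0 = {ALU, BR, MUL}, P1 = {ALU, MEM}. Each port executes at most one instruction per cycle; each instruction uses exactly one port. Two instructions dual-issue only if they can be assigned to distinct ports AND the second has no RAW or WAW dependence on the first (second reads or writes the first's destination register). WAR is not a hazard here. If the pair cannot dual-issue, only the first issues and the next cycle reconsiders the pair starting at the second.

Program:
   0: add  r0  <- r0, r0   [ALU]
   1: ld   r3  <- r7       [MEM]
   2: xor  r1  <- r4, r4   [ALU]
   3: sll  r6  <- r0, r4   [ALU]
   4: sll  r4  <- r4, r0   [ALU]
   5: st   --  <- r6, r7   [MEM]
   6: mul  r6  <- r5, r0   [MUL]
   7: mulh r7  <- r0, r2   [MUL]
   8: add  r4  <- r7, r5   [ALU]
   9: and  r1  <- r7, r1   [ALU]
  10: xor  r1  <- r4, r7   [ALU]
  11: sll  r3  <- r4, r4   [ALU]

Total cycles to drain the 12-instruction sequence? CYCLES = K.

CYCLES = 7

0. add+ld @i0+i1  | 2-wide
1. xor+sll @i2+i3  | 2-wide
2. sll+st @i4+i5  | 2-wide
3. mul @i6  | no-port MUL/MUL
4. mulh @i7  | RAW r7
5. add+and @i8+i9  | 2-wide
6. xor+sll @i10+i11  | 2-wide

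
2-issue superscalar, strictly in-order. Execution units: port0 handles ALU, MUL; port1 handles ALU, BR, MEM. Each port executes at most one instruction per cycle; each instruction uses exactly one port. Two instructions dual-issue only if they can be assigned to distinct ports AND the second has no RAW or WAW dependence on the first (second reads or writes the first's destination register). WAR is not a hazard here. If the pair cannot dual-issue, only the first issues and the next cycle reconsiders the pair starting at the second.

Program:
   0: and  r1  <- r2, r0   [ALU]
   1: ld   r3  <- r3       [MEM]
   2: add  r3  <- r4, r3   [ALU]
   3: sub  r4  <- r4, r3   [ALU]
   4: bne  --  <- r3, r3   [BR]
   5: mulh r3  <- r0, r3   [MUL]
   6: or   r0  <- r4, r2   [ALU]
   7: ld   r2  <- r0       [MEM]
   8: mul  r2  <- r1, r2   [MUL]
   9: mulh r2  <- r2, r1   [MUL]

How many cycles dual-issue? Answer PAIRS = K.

PAIRS = 3

#0 head=0: and;ld i0/i1 pair
#1 head=2: add i2 RAW r3
#2 head=3: sub;bne i3/i4 pair
#3 head=5: mulh;or i5/i6 pair
#4 head=7: ld i7 RAW+WAW r2
#5 head=8: mul i8 no-port MUL/MUL
#6 head=9: mulh i9 tail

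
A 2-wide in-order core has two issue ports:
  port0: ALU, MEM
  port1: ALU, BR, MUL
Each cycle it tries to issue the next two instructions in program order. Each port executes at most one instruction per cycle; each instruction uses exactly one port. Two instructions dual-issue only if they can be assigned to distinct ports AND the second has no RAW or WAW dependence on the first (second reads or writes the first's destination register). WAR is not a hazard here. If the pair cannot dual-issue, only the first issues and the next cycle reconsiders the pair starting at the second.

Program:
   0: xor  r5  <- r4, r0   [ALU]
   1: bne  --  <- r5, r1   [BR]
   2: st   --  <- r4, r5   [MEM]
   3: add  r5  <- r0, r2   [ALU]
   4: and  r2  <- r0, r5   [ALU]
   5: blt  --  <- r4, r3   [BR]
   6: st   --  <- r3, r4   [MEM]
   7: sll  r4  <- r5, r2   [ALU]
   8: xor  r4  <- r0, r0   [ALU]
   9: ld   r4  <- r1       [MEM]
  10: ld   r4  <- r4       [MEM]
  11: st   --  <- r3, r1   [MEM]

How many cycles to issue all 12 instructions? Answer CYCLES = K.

CYCLES = 9

[0] i0  xor.ALU  -- RAW r5
[1] i1,i2  bne.BR;st.MEM  -- pair
[2] i3  add.ALU  -- RAW r5
[3] i4,i5  and.ALU;blt.BR  -- pair
[4] i6,i7  st.MEM;sll.ALU  -- pair
[5] i8  xor.ALU  -- WAW r4
[6] i9  ld.MEM  -- no-port MEM/MEM
[7] i10  ld.MEM  -- no-port MEM/MEM
[8] i11  st.MEM  -- tail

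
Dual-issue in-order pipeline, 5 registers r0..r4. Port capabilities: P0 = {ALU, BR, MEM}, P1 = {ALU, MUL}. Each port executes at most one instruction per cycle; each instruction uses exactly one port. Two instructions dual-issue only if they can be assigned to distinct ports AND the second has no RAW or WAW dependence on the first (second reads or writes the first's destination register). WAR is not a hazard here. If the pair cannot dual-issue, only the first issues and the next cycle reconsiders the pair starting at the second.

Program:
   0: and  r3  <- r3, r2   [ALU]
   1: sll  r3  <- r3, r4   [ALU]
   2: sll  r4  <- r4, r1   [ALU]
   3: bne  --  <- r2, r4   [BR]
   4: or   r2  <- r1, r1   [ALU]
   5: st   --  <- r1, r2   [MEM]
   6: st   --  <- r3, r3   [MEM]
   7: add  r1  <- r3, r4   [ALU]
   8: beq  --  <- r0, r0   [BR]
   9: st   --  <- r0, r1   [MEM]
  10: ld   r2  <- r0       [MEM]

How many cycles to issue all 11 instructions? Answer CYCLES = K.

CYCLES = 8

  cy0 -> i0 (and) RAW+WAW r3
  cy1 -> i1,i2 (sll sll) 2-wide
  cy2 -> i3,i4 (bne or) 2-wide
  cy3 -> i5 (st) no-port MEM/MEM
  cy4 -> i6,i7 (st add) 2-wide
  cy5 -> i8 (beq) no-port BR/MEM
  cy6 -> i9 (st) no-port MEM/MEM
  cy7 -> i10 (ld) tail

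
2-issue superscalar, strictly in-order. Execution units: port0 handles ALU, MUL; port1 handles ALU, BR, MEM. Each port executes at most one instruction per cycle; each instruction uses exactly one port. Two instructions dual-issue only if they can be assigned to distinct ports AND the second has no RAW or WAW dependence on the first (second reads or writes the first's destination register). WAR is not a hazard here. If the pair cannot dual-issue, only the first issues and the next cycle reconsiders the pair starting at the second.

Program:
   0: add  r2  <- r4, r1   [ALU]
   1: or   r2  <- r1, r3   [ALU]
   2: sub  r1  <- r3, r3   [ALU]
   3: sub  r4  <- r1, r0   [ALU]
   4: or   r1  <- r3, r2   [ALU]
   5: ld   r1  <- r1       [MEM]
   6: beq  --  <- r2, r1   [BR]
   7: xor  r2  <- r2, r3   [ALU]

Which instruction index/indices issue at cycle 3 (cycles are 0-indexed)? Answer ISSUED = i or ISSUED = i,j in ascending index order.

ISSUED = 5

#0 head=0: add.ALU i0 WAW r2
#1 head=1: or.ALU sub.ALU i1+i2 pair
#2 head=3: sub.ALU or.ALU i3+i4 pair
#3 head=5: ld.MEM i5 no-port MEM/BR
#4 head=6: beq.BR xor.ALU i6+i7 pair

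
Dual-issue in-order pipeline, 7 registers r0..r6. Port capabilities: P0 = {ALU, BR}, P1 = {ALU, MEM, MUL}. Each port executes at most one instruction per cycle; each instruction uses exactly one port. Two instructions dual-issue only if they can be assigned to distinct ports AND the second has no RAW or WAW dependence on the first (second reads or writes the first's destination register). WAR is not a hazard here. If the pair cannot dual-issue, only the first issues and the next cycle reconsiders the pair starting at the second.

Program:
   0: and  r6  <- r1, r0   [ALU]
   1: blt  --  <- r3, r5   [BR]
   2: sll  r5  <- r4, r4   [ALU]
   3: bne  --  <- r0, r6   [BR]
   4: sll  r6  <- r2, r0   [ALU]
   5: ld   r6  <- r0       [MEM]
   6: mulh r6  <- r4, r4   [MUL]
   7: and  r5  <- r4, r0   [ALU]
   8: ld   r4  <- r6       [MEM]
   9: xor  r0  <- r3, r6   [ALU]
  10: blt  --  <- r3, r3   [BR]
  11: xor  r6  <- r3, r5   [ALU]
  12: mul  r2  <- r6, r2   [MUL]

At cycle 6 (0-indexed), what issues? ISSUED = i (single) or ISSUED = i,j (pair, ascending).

#0 head=0: and.ALU+blt.BR i0/i1 pair
#1 head=2: sll.ALU+bne.BR i2/i3 pair
#2 head=4: sll.ALU i4 WAW r6
#3 head=5: ld.MEM i5 no-port MEM/MUL
#4 head=6: mulh.MUL+and.ALU i6/i7 pair
#5 head=8: ld.MEM+xor.ALU i8/i9 pair
#6 head=10: blt.BR+xor.ALU i10/i11 pair
#7 head=12: mul.MUL i12 tail

ISSUED = 10,11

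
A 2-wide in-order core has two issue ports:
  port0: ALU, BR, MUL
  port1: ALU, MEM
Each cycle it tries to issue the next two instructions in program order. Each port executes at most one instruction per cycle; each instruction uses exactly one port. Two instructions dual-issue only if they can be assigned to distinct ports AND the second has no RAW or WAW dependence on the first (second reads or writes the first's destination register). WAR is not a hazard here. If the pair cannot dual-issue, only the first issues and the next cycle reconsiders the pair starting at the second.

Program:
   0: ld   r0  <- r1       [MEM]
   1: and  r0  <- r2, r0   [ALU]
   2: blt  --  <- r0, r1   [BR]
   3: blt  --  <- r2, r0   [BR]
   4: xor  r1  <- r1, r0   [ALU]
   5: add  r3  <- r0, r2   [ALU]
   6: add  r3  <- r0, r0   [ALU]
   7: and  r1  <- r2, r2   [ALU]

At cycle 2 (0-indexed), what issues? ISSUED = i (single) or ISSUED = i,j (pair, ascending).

ISSUED = 2

[0] i0  ld  -- RAW+WAW r0
[1] i1  and  -- RAW r0
[2] i2  blt  -- no-port BR/BR
[3] i3+i4  blt xor  -- pair
[4] i5  add  -- WAW r3
[5] i6+i7  add and  -- pair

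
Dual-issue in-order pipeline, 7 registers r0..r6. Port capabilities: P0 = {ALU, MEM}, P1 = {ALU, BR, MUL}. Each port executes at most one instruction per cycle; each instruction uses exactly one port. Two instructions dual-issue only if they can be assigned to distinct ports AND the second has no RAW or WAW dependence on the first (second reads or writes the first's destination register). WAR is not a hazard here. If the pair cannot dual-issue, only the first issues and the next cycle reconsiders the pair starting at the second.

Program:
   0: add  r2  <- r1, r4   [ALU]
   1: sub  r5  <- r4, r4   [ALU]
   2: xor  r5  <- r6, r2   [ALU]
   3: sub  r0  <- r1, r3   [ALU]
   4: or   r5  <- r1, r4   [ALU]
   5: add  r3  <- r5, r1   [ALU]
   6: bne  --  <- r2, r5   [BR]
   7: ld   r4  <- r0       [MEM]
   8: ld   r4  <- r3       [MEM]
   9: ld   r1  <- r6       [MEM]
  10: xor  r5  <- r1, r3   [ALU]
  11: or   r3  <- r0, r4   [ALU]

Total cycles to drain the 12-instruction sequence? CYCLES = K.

[0] i0&i1  add.ALU+sub.ALU  -- dual
[1] i2&i3  xor.ALU+sub.ALU  -- dual
[2] i4  or.ALU  -- RAW r5
[3] i5&i6  add.ALU+bne.BR  -- dual
[4] i7  ld.MEM  -- no-port MEM/MEM
[5] i8  ld.MEM  -- no-port MEM/MEM
[6] i9  ld.MEM  -- RAW r1
[7] i10&i11  xor.ALU+or.ALU  -- dual

CYCLES = 8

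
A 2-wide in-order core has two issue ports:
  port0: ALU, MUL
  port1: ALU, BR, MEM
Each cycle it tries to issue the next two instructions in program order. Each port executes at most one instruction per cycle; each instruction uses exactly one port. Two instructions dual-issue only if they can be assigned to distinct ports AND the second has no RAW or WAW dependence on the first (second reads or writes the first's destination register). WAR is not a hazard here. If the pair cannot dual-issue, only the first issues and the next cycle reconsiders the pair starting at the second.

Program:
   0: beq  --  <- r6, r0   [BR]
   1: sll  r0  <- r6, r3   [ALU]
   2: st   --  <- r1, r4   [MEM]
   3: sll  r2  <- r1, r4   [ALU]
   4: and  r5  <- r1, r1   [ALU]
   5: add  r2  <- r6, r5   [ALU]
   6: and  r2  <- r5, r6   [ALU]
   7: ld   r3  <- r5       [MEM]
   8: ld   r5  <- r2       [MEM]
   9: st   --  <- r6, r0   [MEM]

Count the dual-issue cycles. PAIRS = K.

c0: i0+i1 beq+sll  pair
c1: i2+i3 st+sll  pair
c2: i4 and  RAW r5
c3: i5 add  WAW r2
c4: i6+i7 and+ld  pair
c5: i8 ld  no-port MEM/MEM
c6: i9 st  tail

PAIRS = 3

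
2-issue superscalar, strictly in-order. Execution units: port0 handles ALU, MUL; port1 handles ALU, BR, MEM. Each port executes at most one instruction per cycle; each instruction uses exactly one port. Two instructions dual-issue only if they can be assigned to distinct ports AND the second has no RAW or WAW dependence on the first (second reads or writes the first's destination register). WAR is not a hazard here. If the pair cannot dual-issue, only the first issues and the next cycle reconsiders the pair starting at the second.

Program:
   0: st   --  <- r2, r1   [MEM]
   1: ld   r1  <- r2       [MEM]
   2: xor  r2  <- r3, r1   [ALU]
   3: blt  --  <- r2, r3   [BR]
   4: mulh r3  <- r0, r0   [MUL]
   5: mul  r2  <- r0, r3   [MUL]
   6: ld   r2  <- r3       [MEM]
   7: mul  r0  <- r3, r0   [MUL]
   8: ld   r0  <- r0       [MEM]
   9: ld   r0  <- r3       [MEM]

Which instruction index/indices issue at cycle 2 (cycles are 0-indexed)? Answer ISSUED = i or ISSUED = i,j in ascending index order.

t=0 i0:st ; no-port MEM/MEM
t=1 i1:ld ; RAW r1
t=2 i2:xor ; RAW r2
t=3 i3+i4:blt/mulh ; dual
t=4 i5:mul ; WAW r2
t=5 i6+i7:ld/mul ; dual
t=6 i8:ld ; no-port MEM/MEM
t=7 i9:ld ; tail

ISSUED = 2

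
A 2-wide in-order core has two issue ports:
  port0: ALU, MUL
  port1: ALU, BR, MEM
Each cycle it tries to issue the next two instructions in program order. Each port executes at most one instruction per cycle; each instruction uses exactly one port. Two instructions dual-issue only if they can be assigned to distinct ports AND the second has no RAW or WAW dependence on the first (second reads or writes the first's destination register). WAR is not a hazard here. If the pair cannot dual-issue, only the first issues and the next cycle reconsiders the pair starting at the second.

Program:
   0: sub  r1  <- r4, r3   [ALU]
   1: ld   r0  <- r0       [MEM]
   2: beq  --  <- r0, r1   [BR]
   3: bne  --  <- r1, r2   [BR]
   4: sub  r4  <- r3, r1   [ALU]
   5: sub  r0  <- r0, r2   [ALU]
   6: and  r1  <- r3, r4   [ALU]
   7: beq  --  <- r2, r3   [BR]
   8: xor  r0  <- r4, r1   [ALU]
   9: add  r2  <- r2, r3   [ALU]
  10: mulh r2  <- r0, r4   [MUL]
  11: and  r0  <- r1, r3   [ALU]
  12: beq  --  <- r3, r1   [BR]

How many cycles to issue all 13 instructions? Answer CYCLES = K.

t=0 i0+i1:sub;ld ; pair
t=1 i2:beq ; no-port BR/BR
t=2 i3+i4:bne;sub ; pair
t=3 i5+i6:sub;and ; pair
t=4 i7+i8:beq;xor ; pair
t=5 i9:add ; WAW r2
t=6 i10+i11:mulh;and ; pair
t=7 i12:beq ; tail

CYCLES = 8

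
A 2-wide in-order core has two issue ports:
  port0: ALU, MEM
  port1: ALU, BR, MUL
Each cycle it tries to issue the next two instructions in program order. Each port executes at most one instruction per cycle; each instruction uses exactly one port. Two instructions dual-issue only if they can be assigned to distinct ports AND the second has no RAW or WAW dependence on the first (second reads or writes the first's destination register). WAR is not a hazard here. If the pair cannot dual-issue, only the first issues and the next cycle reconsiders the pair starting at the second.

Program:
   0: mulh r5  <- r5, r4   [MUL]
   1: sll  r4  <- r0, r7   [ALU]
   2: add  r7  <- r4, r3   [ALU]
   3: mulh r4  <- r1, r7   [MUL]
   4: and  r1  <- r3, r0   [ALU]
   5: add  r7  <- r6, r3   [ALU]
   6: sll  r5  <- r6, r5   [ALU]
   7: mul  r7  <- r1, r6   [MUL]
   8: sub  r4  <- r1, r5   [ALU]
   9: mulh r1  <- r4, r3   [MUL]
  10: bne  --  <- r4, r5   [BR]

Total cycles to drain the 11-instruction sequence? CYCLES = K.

CYCLES = 7

[0] i0,i1  mulh+sll  -- dual
[1] i2  add  -- RAW r7
[2] i3,i4  mulh+and  -- dual
[3] i5,i6  add+sll  -- dual
[4] i7,i8  mul+sub  -- dual
[5] i9  mulh  -- no-port MUL/BR
[6] i10  bne  -- tail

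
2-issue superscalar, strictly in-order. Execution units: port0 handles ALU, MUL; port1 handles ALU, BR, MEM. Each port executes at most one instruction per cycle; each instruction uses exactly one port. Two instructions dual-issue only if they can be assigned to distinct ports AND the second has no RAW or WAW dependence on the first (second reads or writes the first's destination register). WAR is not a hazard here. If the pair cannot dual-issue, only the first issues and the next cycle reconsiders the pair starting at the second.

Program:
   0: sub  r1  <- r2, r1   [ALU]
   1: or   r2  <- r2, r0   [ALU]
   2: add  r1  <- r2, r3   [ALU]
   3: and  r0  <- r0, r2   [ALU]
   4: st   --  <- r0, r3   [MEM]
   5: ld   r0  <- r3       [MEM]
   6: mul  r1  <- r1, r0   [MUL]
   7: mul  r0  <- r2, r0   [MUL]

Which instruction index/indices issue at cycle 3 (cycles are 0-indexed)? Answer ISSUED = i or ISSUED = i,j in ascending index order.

t=0 i0&i1:sub+or ; pair
t=1 i2&i3:add+and ; pair
t=2 i4:st ; no-port MEM/MEM
t=3 i5:ld ; RAW r0
t=4 i6:mul ; no-port MUL/MUL
t=5 i7:mul ; tail

ISSUED = 5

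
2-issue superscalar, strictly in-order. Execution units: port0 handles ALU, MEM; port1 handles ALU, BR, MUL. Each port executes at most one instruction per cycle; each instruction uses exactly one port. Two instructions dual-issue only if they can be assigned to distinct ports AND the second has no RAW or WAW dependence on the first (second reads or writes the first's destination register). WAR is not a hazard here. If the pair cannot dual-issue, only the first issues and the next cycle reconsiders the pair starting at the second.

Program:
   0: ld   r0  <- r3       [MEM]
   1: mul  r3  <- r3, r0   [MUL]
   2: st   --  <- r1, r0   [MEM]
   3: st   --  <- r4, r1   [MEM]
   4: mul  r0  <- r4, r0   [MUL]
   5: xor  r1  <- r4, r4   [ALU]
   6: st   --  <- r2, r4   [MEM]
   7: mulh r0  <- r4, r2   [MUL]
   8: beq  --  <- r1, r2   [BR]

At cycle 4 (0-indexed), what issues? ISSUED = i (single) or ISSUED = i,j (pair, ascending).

[0] i0  ld  -- RAW r0
[1] i1/i2  mul/st  -- 2-wide
[2] i3/i4  st/mul  -- 2-wide
[3] i5/i6  xor/st  -- 2-wide
[4] i7  mulh  -- no-port MUL/BR
[5] i8  beq  -- tail

ISSUED = 7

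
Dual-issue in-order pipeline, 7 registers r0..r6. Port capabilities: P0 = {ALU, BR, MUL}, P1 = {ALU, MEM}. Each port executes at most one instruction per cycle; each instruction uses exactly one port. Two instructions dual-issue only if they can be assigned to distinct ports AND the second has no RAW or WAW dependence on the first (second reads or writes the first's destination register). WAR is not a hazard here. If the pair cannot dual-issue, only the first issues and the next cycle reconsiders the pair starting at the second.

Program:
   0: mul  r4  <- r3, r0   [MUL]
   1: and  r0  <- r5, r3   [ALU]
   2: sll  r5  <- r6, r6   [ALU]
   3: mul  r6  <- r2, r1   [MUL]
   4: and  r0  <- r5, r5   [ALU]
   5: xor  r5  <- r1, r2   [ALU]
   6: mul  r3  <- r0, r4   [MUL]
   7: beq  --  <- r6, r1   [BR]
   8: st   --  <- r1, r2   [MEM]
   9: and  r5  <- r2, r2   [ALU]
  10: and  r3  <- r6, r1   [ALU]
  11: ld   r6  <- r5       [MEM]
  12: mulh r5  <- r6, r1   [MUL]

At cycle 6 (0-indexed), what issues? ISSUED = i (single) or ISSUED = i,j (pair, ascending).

#0 head=0: mul/and i0,i1 pair
#1 head=2: sll/mul i2,i3 pair
#2 head=4: and/xor i4,i5 pair
#3 head=6: mul i6 no-port MUL/BR
#4 head=7: beq/st i7,i8 pair
#5 head=9: and/and i9,i10 pair
#6 head=11: ld i11 RAW r6
#7 head=12: mulh i12 tail

ISSUED = 11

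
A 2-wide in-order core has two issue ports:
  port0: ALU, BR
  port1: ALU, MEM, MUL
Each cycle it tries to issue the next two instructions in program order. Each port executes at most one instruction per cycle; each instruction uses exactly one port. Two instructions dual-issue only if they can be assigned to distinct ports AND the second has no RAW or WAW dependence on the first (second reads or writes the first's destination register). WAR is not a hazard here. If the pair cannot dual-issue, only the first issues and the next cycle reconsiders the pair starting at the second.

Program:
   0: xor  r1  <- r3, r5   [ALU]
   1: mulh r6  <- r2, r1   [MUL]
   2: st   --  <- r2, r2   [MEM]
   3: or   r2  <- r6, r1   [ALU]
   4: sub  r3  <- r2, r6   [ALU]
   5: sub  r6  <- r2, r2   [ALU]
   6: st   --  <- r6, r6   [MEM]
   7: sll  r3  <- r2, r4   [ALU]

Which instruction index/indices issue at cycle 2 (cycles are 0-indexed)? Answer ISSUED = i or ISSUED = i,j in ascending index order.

ISSUED = 2,3

t=0 i0:xor ; RAW r1
t=1 i1:mulh ; no-port MUL/MEM
t=2 i2&i3:st or ; dual
t=3 i4&i5:sub sub ; dual
t=4 i6&i7:st sll ; dual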